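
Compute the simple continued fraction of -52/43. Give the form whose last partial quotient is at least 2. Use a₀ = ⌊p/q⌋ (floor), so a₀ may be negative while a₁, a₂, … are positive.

-52 = -2·43 + 34
43 = 1·34 + 9
34 = 3·9 + 7
9 = 1·7 + 2
7 = 3·2 + 1
2 = 2·1 + 0  (stop)
So -52/43 = [-2; 1, 3, 1, 3, 2].

[-2; 1, 3, 1, 3, 2]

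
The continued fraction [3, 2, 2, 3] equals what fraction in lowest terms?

58/17

Fold from the inside: start with 3/1.
  2 + 1/3 = 7/3
  2 + 3/7 = 17/7
  3 + 7/17 = 58/17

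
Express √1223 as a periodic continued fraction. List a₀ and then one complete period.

[34; 1, 33, 1, 68]

a₀ = ⌊√1223⌋ = 34.
With m₀=0, d₀=1 and mₖ₊₁ = dₖaₖ − mₖ, dₖ₊₁ = (n − mₖ₊₁²)/dₖ, aₖ₊₁ = ⌊(a₀+mₖ₊₁)/dₖ₊₁⌋:
  k=1: m=34, d=67, a=1
  k=2: m=33, d=2, a=33
  k=3: m=33, d=67, a=1
  k=4: m=34, d=1, a=68
d=1 and a=2a₀=68 at k=4, so the next step gives (m, d) = (34, 67) again — its k=1 value — and the period has length 4.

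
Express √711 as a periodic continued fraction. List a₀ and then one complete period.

a₀ = ⌊√711⌋ = 26.

[26; 1, 1, 1, 52]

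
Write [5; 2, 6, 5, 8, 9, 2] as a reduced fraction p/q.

57713/10565

Fold from the inside: start with 2/1.
  9 + 1/2 = 19/2
  8 + 2/19 = 154/19
  5 + 19/154 = 789/154
  6 + 154/789 = 4888/789
  2 + 789/4888 = 10565/4888
  5 + 4888/10565 = 57713/10565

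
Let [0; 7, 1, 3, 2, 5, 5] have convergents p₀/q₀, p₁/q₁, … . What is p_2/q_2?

1/8

Using pₖ = aₖpₖ₋₁ + pₖ₋₂, qₖ = aₖqₖ₋₁ + qₖ₋₂ (with p₋₁=1, p₋₂=0, q₋₁=0, q₋₂=1):
  k=0: a=0, p=0, q=1
  k=1: a=7, p=1, q=7
  k=2: a=1, p=1, q=8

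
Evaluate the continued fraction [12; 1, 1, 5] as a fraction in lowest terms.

Fold from the inside: start with 5/1.
  1 + 1/5 = 6/5
  1 + 5/6 = 11/6
  12 + 6/11 = 138/11

138/11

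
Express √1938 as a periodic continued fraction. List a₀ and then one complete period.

[44; 44, 88]

a₀ = ⌊√1938⌋ = 44.
With m₀=0, d₀=1 and mₖ₊₁ = dₖaₖ − mₖ, dₖ₊₁ = (n − mₖ₊₁²)/dₖ, aₖ₊₁ = ⌊(a₀+mₖ₊₁)/dₖ₊₁⌋:
  k=1: m=44, d=2, a=44
  k=2: m=44, d=1, a=88
d=1 and a=2a₀=88 at k=2, so the next step gives (m, d) = (44, 2) again — its k=1 value — and the period has length 2.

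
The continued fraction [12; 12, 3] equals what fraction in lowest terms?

447/37

Fold from the inside: start with 3/1.
  12 + 1/3 = 37/3
  12 + 3/37 = 447/37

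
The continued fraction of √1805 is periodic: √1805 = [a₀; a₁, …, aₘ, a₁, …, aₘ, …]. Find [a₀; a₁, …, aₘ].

[42; 2, 16, 2, 84]

a₀ = ⌊√1805⌋ = 42.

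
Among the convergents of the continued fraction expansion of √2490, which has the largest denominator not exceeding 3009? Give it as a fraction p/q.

√2490 = [49; 1, 8, 1, 98, …] (period length 4).
Convergents:
  p_0/q_0 = 49/1
  p_1/q_1 = 50/1
  p_2/q_2 = 449/9
  p_3/q_3 = 499/10
  p_4/q_4 = 49351/989
  p_5/q_5 = 49850/999
  p_6/q_6 = 448151/8981
q_5 = 999 ≤ 3009 < 8981 = q_6, so the answer is 49850/999.

49850/999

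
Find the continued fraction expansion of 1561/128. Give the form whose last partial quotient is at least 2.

1561 = 12×128 + 25
128 = 5×25 + 3
25 = 8×3 + 1
3 = 3×1 + 0  (stop)
So 1561/128 = [12; 5, 8, 3].

[12; 5, 8, 3]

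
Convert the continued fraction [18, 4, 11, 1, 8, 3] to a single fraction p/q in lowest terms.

Fold from the inside: start with 3/1.
  8 + 1/3 = 25/3
  1 + 3/25 = 28/25
  11 + 25/28 = 333/28
  4 + 28/333 = 1360/333
  18 + 333/1360 = 24813/1360

24813/1360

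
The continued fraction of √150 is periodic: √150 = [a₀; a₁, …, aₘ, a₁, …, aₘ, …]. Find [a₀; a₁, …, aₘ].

[12; 4, 24]

a₀ = ⌊√150⌋ = 12.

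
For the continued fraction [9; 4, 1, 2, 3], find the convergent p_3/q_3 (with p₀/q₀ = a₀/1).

Using pₖ = aₖpₖ₋₁ + pₖ₋₂, qₖ = aₖqₖ₋₁ + qₖ₋₂ (with p₋₁=1, p₋₂=0, q₋₁=0, q₋₂=1):
  k=0: a=9, p=9, q=1
  k=1: a=4, p=37, q=4
  k=2: a=1, p=46, q=5
  k=3: a=2, p=129, q=14

129/14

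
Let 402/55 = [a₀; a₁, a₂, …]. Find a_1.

3

402 = 7·55 + 17   →  a_0 = 7
55 = 3·17 + 4   →  a_1 = 3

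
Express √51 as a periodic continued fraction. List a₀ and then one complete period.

[7; 7, 14]

a₀ = ⌊√51⌋ = 7.
With m₀=0, d₀=1 and mₖ₊₁ = dₖaₖ − mₖ, dₖ₊₁ = (n − mₖ₊₁²)/dₖ, aₖ₊₁ = ⌊(a₀+mₖ₊₁)/dₖ₊₁⌋:
  k=1: m=7, d=2, a=7
  k=2: m=7, d=1, a=14
d=1 and a=2a₀=14 at k=2, so the next step gives (m, d) = (7, 2) again — its k=1 value — and the period has length 2.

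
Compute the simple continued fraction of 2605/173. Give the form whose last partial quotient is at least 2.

2605 = 15×173 + 10
173 = 17×10 + 3
10 = 3×3 + 1
3 = 3×1 + 0  (stop)
So 2605/173 = [15; 17, 3, 3].

[15; 17, 3, 3]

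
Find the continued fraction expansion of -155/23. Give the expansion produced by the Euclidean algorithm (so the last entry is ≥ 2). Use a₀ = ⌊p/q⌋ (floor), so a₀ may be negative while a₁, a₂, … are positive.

-155 = -7*23 + 6
23 = 3*6 + 5
6 = 1*5 + 1
5 = 5*1 + 0  (stop)
So -155/23 = [-7; 3, 1, 5].

[-7; 3, 1, 5]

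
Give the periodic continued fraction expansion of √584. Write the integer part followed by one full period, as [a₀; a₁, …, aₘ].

[24; 6, 48]

a₀ = ⌊√584⌋ = 24.
With m₀=0, d₀=1 and mₖ₊₁ = dₖaₖ − mₖ, dₖ₊₁ = (n − mₖ₊₁²)/dₖ, aₖ₊₁ = ⌊(a₀+mₖ₊₁)/dₖ₊₁⌋:
  k=1: m=24, d=8, a=6
  k=2: m=24, d=1, a=48
d=1 and a=2a₀=48 at k=2, so the next step gives (m, d) = (24, 8) again — its k=1 value — and the period has length 2.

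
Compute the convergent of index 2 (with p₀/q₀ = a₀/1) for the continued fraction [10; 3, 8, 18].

Using pₖ = aₖpₖ₋₁ + pₖ₋₂, qₖ = aₖqₖ₋₁ + qₖ₋₂ (with p₋₁=1, p₋₂=0, q₋₁=0, q₋₂=1):
  k=0: a=10, p=10, q=1
  k=1: a=3, p=31, q=3
  k=2: a=8, p=258, q=25

258/25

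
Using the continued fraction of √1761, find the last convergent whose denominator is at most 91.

1175/28

√1761 = [41; 1, 26, 1, 82, …] (period length 4).
Convergents:
  p_0/q_0 = 41/1
  p_1/q_1 = 42/1
  p_2/q_2 = 1133/27
  p_3/q_3 = 1175/28
  p_4/q_4 = 97483/2323
q_3 = 28 ≤ 91 < 2323 = q_4, so the answer is 1175/28.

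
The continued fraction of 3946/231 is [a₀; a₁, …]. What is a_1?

12

3946 = 17·231 + 19   →  a_0 = 17
231 = 12·19 + 3   →  a_1 = 12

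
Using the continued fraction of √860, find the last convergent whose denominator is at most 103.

√860 = [29; 3, 14, 3, 58, …] (period length 4).
Convergents:
  p_0/q_0 = 29/1
  p_1/q_1 = 88/3
  p_2/q_2 = 1261/43
  p_3/q_3 = 3871/132
q_2 = 43 ≤ 103 < 132 = q_3, so the answer is 1261/43.

1261/43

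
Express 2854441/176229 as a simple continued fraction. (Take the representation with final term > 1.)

[16; 5, 14, 1, 5, 8, 3, 15]

2854441 = 16*176229 + 34777
176229 = 5*34777 + 2344
34777 = 14*2344 + 1961
2344 = 1*1961 + 383
1961 = 5*383 + 46
383 = 8*46 + 15
46 = 3*15 + 1
15 = 15*1 + 0  (stop)
So 2854441/176229 = [16; 5, 14, 1, 5, 8, 3, 15].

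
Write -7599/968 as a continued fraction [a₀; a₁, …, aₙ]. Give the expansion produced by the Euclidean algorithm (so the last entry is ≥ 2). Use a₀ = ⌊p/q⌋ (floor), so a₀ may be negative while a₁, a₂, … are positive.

-7599 = -8·968 + 145
968 = 6·145 + 98
145 = 1·98 + 47
98 = 2·47 + 4
47 = 11·4 + 3
4 = 1·3 + 1
3 = 3·1 + 0  (stop)
So -7599/968 = [-8; 6, 1, 2, 11, 1, 3].

[-8; 6, 1, 2, 11, 1, 3]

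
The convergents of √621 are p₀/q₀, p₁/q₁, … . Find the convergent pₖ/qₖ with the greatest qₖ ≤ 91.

623/25

√621 = [24; 1, 11, 2, 11, 1, 48, …] (period length 6).
Convergents:
  p_0/q_0 = 24/1
  p_1/q_1 = 25/1
  p_2/q_2 = 299/12
  p_3/q_3 = 623/25
  p_4/q_4 = 7152/287
q_3 = 25 ≤ 91 < 287 = q_4, so the answer is 623/25.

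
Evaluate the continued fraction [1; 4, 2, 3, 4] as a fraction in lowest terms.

163/133

Using pₖ = aₖpₖ₋₁ + pₖ₋₂ and qₖ = aₖqₖ₋₁ + qₖ₋₂:
  k=0: a=1, p=1, q=1
  k=1: a=4, p=5, q=4
  k=2: a=2, p=11, q=9
  k=3: a=3, p=38, q=31
  k=4: a=4, p=163, q=133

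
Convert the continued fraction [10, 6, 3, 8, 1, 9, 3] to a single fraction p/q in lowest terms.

Using pₖ = aₖpₖ₋₁ + pₖ₋₂ and qₖ = aₖqₖ₋₁ + qₖ₋₂:
  k=0: a=10, p=10, q=1
  k=1: a=6, p=61, q=6
  k=2: a=3, p=193, q=19
  k=3: a=8, p=1605, q=158
  k=4: a=1, p=1798, q=177
  k=5: a=9, p=17787, q=1751
  k=6: a=3, p=55159, q=5430

55159/5430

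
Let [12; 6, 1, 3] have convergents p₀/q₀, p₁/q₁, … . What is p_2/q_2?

Using pₖ = aₖpₖ₋₁ + pₖ₋₂, qₖ = aₖqₖ₋₁ + qₖ₋₂ (with p₋₁=1, p₋₂=0, q₋₁=0, q₋₂=1):
  k=0: a=12, p=12, q=1
  k=1: a=6, p=73, q=6
  k=2: a=1, p=85, q=7

85/7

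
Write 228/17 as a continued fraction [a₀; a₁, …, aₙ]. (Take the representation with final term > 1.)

[13; 2, 2, 3]

228 = 13*17 + 7
17 = 2*7 + 3
7 = 2*3 + 1
3 = 3*1 + 0  (stop)
So 228/17 = [13; 2, 2, 3].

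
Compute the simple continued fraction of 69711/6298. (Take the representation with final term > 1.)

[11; 14, 1, 1, 5, 19, 2]

69711 = 11*6298 + 433
6298 = 14*433 + 236
433 = 1*236 + 197
236 = 1*197 + 39
197 = 5*39 + 2
39 = 19*2 + 1
2 = 2*1 + 0  (stop)
So 69711/6298 = [11; 14, 1, 1, 5, 19, 2].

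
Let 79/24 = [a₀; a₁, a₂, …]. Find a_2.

79 = 3·24 + 7   →  a_0 = 3
24 = 3·7 + 3   →  a_1 = 3
7 = 2·3 + 1   →  a_2 = 2

2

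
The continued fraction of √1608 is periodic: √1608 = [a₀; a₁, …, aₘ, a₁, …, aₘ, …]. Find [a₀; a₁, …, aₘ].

[40; 10, 80]

a₀ = ⌊√1608⌋ = 40.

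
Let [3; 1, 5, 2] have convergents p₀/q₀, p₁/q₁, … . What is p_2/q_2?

Using pₖ = aₖpₖ₋₁ + pₖ₋₂, qₖ = aₖqₖ₋₁ + qₖ₋₂ (with p₋₁=1, p₋₂=0, q₋₁=0, q₋₂=1):
  k=0: a=3, p=3, q=1
  k=1: a=1, p=4, q=1
  k=2: a=5, p=23, q=6

23/6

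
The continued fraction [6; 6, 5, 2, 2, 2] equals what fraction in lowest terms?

2477/402

Fold from the inside: start with 2/1.
  2 + 1/2 = 5/2
  2 + 2/5 = 12/5
  5 + 5/12 = 65/12
  6 + 12/65 = 402/65
  6 + 65/402 = 2477/402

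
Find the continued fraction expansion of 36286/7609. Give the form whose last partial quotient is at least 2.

36286 = 4·7609 + 5850
7609 = 1·5850 + 1759
5850 = 3·1759 + 573
1759 = 3·573 + 40
573 = 14·40 + 13
40 = 3·13 + 1
13 = 13·1 + 0  (stop)
So 36286/7609 = [4; 1, 3, 3, 14, 3, 13].

[4; 1, 3, 3, 14, 3, 13]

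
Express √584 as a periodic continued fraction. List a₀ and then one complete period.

[24; 6, 48]

a₀ = ⌊√584⌋ = 24.
With m₀=0, d₀=1 and mₖ₊₁ = dₖaₖ − mₖ, dₖ₊₁ = (n − mₖ₊₁²)/dₖ, aₖ₊₁ = ⌊(a₀+mₖ₊₁)/dₖ₊₁⌋:
  k=1: m=24, d=8, a=6
  k=2: m=24, d=1, a=48
d=1 and a=2a₀=48 at k=2, so the next step gives (m, d) = (24, 8) again — its k=1 value — and the period has length 2.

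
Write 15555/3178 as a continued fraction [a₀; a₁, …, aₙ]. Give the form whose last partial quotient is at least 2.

15555 = 4×3178 + 2843
3178 = 1×2843 + 335
2843 = 8×335 + 163
335 = 2×163 + 9
163 = 18×9 + 1
9 = 9×1 + 0  (stop)
So 15555/3178 = [4; 1, 8, 2, 18, 9].

[4; 1, 8, 2, 18, 9]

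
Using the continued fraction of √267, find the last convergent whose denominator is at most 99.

817/50

√267 = [16; 2, 1, 15, 1, 2, 32, …] (period length 6).
Convergents:
  p_0/q_0 = 16/1
  p_1/q_1 = 33/2
  p_2/q_2 = 49/3
  p_3/q_3 = 768/47
  p_4/q_4 = 817/50
  p_5/q_5 = 2402/147
q_4 = 50 ≤ 99 < 147 = q_5, so the answer is 817/50.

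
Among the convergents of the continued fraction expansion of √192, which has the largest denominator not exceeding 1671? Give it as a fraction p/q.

18817/1358

√192 = [13; 1, 5, 1, 26, …] (period length 4).
Convergents:
  p_0/q_0 = 13/1
  p_1/q_1 = 14/1
  p_2/q_2 = 83/6
  p_3/q_3 = 97/7
  p_4/q_4 = 2605/188
  p_5/q_5 = 2702/195
  p_6/q_6 = 16115/1163
  p_7/q_7 = 18817/1358
  p_8/q_8 = 505357/36471
q_7 = 1358 ≤ 1671 < 36471 = q_8, so the answer is 18817/1358.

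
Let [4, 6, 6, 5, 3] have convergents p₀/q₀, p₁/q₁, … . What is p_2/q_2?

Using pₖ = aₖpₖ₋₁ + pₖ₋₂, qₖ = aₖqₖ₋₁ + qₖ₋₂ (with p₋₁=1, p₋₂=0, q₋₁=0, q₋₂=1):
  k=0: a=4, p=4, q=1
  k=1: a=6, p=25, q=6
  k=2: a=6, p=154, q=37

154/37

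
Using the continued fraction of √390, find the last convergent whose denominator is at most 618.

9341/473

√390 = [19; 1, 2, 1, 38, …] (period length 4).
Convergents:
  p_0/q_0 = 19/1
  p_1/q_1 = 20/1
  p_2/q_2 = 59/3
  p_3/q_3 = 79/4
  p_4/q_4 = 3061/155
  p_5/q_5 = 3140/159
  p_6/q_6 = 9341/473
  p_7/q_7 = 12481/632
q_6 = 473 ≤ 618 < 632 = q_7, so the answer is 9341/473.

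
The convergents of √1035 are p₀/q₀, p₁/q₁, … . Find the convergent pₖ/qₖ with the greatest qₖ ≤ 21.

√1035 = [32; 5, 1, 5, 64, …] (period length 4).
Convergents:
  p_0/q_0 = 32/1
  p_1/q_1 = 161/5
  p_2/q_2 = 193/6
  p_3/q_3 = 1126/35
q_2 = 6 ≤ 21 < 35 = q_3, so the answer is 193/6.

193/6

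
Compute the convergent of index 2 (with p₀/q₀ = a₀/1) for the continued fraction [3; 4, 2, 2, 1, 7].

Using pₖ = aₖpₖ₋₁ + pₖ₋₂, qₖ = aₖqₖ₋₁ + qₖ₋₂ (with p₋₁=1, p₋₂=0, q₋₁=0, q₋₂=1):
  k=0: a=3, p=3, q=1
  k=1: a=4, p=13, q=4
  k=2: a=2, p=29, q=9

29/9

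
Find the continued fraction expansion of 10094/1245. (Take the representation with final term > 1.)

10094 = 8×1245 + 134
1245 = 9×134 + 39
134 = 3×39 + 17
39 = 2×17 + 5
17 = 3×5 + 2
5 = 2×2 + 1
2 = 2×1 + 0  (stop)
So 10094/1245 = [8; 9, 3, 2, 3, 2, 2].

[8; 9, 3, 2, 3, 2, 2]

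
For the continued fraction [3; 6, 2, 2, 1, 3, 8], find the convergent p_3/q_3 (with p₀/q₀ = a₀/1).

Using pₖ = aₖpₖ₋₁ + pₖ₋₂, qₖ = aₖqₖ₋₁ + qₖ₋₂ (with p₋₁=1, p₋₂=0, q₋₁=0, q₋₂=1):
  k=0: a=3, p=3, q=1
  k=1: a=6, p=19, q=6
  k=2: a=2, p=41, q=13
  k=3: a=2, p=101, q=32

101/32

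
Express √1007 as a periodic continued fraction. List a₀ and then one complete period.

a₀ = ⌊√1007⌋ = 31.
With m₀=0, d₀=1 and mₖ₊₁ = dₖaₖ − mₖ, dₖ₊₁ = (n − mₖ₊₁²)/dₖ, aₖ₊₁ = ⌊(a₀+mₖ₊₁)/dₖ₊₁⌋:
  k=1: m=31, d=46, a=1
  k=2: m=15, d=17, a=2
  k=3: m=19, d=38, a=1
  k=4: m=19, d=17, a=2
  k=5: m=15, d=46, a=1
  k=6: m=31, d=1, a=62
d=1 and a=2a₀=62 at k=6, so the next step gives (m, d) = (31, 46) again — its k=1 value — and the period has length 6.

[31; 1, 2, 1, 2, 1, 62]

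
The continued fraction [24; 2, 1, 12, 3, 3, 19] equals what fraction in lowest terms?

Fold from the inside: start with 19/1.
  3 + 1/19 = 58/19
  3 + 19/58 = 193/58
  12 + 58/193 = 2374/193
  1 + 193/2374 = 2567/2374
  2 + 2374/2567 = 7508/2567
  24 + 2567/7508 = 182759/7508

182759/7508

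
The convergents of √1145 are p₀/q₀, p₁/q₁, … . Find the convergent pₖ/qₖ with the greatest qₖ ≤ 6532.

√1145 = [33; 1, 5, 5, 1, 66, …] (period length 5).
Convergents:
  p_0/q_0 = 33/1
  p_1/q_1 = 34/1
  p_2/q_2 = 203/6
  p_3/q_3 = 1049/31
  p_4/q_4 = 1252/37
  p_5/q_5 = 83681/2473
  p_6/q_6 = 84933/2510
  p_7/q_7 = 508346/15023
q_6 = 2510 ≤ 6532 < 15023 = q_7, so the answer is 84933/2510.

84933/2510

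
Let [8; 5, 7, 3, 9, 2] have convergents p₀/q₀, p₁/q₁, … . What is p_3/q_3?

926/113

Using pₖ = aₖpₖ₋₁ + pₖ₋₂, qₖ = aₖqₖ₋₁ + qₖ₋₂ (with p₋₁=1, p₋₂=0, q₋₁=0, q₋₂=1):
  k=0: a=8, p=8, q=1
  k=1: a=5, p=41, q=5
  k=2: a=7, p=295, q=36
  k=3: a=3, p=926, q=113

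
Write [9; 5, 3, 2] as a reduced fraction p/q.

Fold from the inside: start with 2/1.
  3 + 1/2 = 7/2
  5 + 2/7 = 37/7
  9 + 7/37 = 340/37

340/37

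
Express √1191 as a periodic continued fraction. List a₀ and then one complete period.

[34; 1, 1, 22, 1, 1, 68]

a₀ = ⌊√1191⌋ = 34.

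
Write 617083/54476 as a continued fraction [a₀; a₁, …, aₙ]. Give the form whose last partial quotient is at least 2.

617083 = 11·54476 + 17847
54476 = 3·17847 + 935
17847 = 19·935 + 82
935 = 11·82 + 33
82 = 2·33 + 16
33 = 2·16 + 1
16 = 16·1 + 0  (stop)
So 617083/54476 = [11; 3, 19, 11, 2, 2, 16].

[11; 3, 19, 11, 2, 2, 16]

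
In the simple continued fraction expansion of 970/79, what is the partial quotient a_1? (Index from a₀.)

970 = 12·79 + 22   →  a_0 = 12
79 = 3·22 + 13   →  a_1 = 3

3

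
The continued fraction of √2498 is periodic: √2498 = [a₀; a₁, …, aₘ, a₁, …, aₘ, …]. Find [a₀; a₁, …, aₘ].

a₀ = ⌊√2498⌋ = 49.
With m₀=0, d₀=1 and mₖ₊₁ = dₖaₖ − mₖ, dₖ₊₁ = (n − mₖ₊₁²)/dₖ, aₖ₊₁ = ⌊(a₀+mₖ₊₁)/dₖ₊₁⌋:
  k=1: m=49, d=97, a=1
  k=2: m=48, d=2, a=48
  k=3: m=48, d=97, a=1
  k=4: m=49, d=1, a=98
d=1 and a=2a₀=98 at k=4, so the next step gives (m, d) = (49, 97) again — its k=1 value — and the period has length 4.

[49; 1, 48, 1, 98]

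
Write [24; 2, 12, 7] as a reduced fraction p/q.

4333/177

Using pₖ = aₖpₖ₋₁ + pₖ₋₂ and qₖ = aₖqₖ₋₁ + qₖ₋₂:
  k=0: a=24, p=24, q=1
  k=1: a=2, p=49, q=2
  k=2: a=12, p=612, q=25
  k=3: a=7, p=4333, q=177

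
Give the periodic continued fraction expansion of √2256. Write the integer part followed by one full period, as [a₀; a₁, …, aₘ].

a₀ = ⌊√2256⌋ = 47.
With m₀=0, d₀=1 and mₖ₊₁ = dₖaₖ − mₖ, dₖ₊₁ = (n − mₖ₊₁²)/dₖ, aₖ₊₁ = ⌊(a₀+mₖ₊₁)/dₖ₊₁⌋:
  k=1: m=47, d=47, a=2
  k=2: m=47, d=1, a=94
d=1 and a=2a₀=94 at k=2, so the next step gives (m, d) = (47, 47) again — its k=1 value — and the period has length 2.

[47; 2, 94]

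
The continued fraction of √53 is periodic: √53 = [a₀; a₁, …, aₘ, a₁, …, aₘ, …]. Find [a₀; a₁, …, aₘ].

[7; 3, 1, 1, 3, 14]

a₀ = ⌊√53⌋ = 7.
With m₀=0, d₀=1 and mₖ₊₁ = dₖaₖ − mₖ, dₖ₊₁ = (n − mₖ₊₁²)/dₖ, aₖ₊₁ = ⌊(a₀+mₖ₊₁)/dₖ₊₁⌋:
  k=1: m=7, d=4, a=3
  k=2: m=5, d=7, a=1
  k=3: m=2, d=7, a=1
  k=4: m=5, d=4, a=3
  k=5: m=7, d=1, a=14
d=1 and a=2a₀=14 at k=5, so the next step gives (m, d) = (7, 4) again — its k=1 value — and the period has length 5.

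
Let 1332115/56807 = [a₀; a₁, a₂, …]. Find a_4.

15

1332115 = 23·56807 + 25554   →  a_0 = 23
56807 = 2·25554 + 5699   →  a_1 = 2
25554 = 4·5699 + 2758   →  a_2 = 4
5699 = 2·2758 + 183   →  a_3 = 2
2758 = 15·183 + 13   →  a_4 = 15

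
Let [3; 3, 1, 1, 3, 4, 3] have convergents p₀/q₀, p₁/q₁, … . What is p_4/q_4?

Using pₖ = aₖpₖ₋₁ + pₖ₋₂, qₖ = aₖqₖ₋₁ + qₖ₋₂ (with p₋₁=1, p₋₂=0, q₋₁=0, q₋₂=1):
  k=0: a=3, p=3, q=1
  k=1: a=3, p=10, q=3
  k=2: a=1, p=13, q=4
  k=3: a=1, p=23, q=7
  k=4: a=3, p=82, q=25

82/25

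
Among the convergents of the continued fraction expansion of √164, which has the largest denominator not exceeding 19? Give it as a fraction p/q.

64/5

√164 = [12; 1, 4, 6, 4, 1, 24, …] (period length 6).
Convergents:
  p_0/q_0 = 12/1
  p_1/q_1 = 13/1
  p_2/q_2 = 64/5
  p_3/q_3 = 397/31
q_2 = 5 ≤ 19 < 31 = q_3, so the answer is 64/5.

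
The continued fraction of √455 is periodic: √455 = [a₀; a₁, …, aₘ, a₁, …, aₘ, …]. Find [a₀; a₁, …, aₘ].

a₀ = ⌊√455⌋ = 21.
With m₀=0, d₀=1 and mₖ₊₁ = dₖaₖ − mₖ, dₖ₊₁ = (n − mₖ₊₁²)/dₖ, aₖ₊₁ = ⌊(a₀+mₖ₊₁)/dₖ₊₁⌋:
  k=1: m=21, d=14, a=3
  k=2: m=21, d=1, a=42
d=1 and a=2a₀=42 at k=2, so the next step gives (m, d) = (21, 14) again — its k=1 value — and the period has length 2.

[21; 3, 42]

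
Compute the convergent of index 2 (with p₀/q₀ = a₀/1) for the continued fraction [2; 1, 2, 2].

Using pₖ = aₖpₖ₋₁ + pₖ₋₂, qₖ = aₖqₖ₋₁ + qₖ₋₂ (with p₋₁=1, p₋₂=0, q₋₁=0, q₋₂=1):
  k=0: a=2, p=2, q=1
  k=1: a=1, p=3, q=1
  k=2: a=2, p=8, q=3

8/3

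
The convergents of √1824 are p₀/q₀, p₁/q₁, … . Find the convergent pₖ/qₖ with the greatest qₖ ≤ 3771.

87851/2057

√1824 = [42; 1, 2, 2, 2, 1, 84, …] (period length 6).
Convergents:
  p_0/q_0 = 42/1
  p_1/q_1 = 43/1
  p_2/q_2 = 128/3
  p_3/q_3 = 299/7
  p_4/q_4 = 726/17
  p_5/q_5 = 1025/24
  p_6/q_6 = 86826/2033
  p_7/q_7 = 87851/2057
  p_8/q_8 = 262528/6147
q_7 = 2057 ≤ 3771 < 6147 = q_8, so the answer is 87851/2057.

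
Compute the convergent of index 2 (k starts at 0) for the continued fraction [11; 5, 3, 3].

179/16

Using pₖ = aₖpₖ₋₁ + pₖ₋₂, qₖ = aₖqₖ₋₁ + qₖ₋₂ (with p₋₁=1, p₋₂=0, q₋₁=0, q₋₂=1):
  k=0: a=11, p=11, q=1
  k=1: a=5, p=56, q=5
  k=2: a=3, p=179, q=16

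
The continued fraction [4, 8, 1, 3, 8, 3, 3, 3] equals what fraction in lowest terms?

40677/9887

Fold from the inside: start with 3/1.
  3 + 1/3 = 10/3
  3 + 3/10 = 33/10
  8 + 10/33 = 274/33
  3 + 33/274 = 855/274
  1 + 274/855 = 1129/855
  8 + 855/1129 = 9887/1129
  4 + 1129/9887 = 40677/9887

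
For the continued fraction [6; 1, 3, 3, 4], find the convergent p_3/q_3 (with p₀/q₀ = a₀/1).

Using pₖ = aₖpₖ₋₁ + pₖ₋₂, qₖ = aₖqₖ₋₁ + qₖ₋₂ (with p₋₁=1, p₋₂=0, q₋₁=0, q₋₂=1):
  k=0: a=6, p=6, q=1
  k=1: a=1, p=7, q=1
  k=2: a=3, p=27, q=4
  k=3: a=3, p=88, q=13

88/13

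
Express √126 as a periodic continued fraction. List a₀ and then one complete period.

a₀ = ⌊√126⌋ = 11.
With m₀=0, d₀=1 and mₖ₊₁ = dₖaₖ − mₖ, dₖ₊₁ = (n − mₖ₊₁²)/dₖ, aₖ₊₁ = ⌊(a₀+mₖ₊₁)/dₖ₊₁⌋:
  k=1: m=11, d=5, a=4
  k=2: m=9, d=9, a=2
  k=3: m=9, d=5, a=4
  k=4: m=11, d=1, a=22
d=1 and a=2a₀=22 at k=4, so the next step gives (m, d) = (11, 5) again — its k=1 value — and the period has length 4.

[11; 4, 2, 4, 22]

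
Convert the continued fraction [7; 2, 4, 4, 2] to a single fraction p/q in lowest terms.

633/85

Fold from the inside: start with 2/1.
  4 + 1/2 = 9/2
  4 + 2/9 = 38/9
  2 + 9/38 = 85/38
  7 + 38/85 = 633/85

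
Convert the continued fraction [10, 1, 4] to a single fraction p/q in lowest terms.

Using pₖ = aₖpₖ₋₁ + pₖ₋₂ and qₖ = aₖqₖ₋₁ + qₖ₋₂:
  k=0: a=10, p=10, q=1
  k=1: a=1, p=11, q=1
  k=2: a=4, p=54, q=5

54/5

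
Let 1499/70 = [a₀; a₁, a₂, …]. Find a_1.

1499 = 21·70 + 29   →  a_0 = 21
70 = 2·29 + 12   →  a_1 = 2

2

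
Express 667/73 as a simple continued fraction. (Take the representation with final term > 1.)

667 = 9·73 + 10
73 = 7·10 + 3
10 = 3·3 + 1
3 = 3·1 + 0  (stop)
So 667/73 = [9; 7, 3, 3].

[9; 7, 3, 3]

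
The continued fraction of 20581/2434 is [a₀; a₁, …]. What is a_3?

7

20581 = 8·2434 + 1109   →  a_0 = 8
2434 = 2·1109 + 216   →  a_1 = 2
1109 = 5·216 + 29   →  a_2 = 5
216 = 7·29 + 13   →  a_3 = 7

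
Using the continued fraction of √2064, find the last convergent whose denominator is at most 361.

√2064 = [45; 2, 3, 7, 3, 2, 90, …] (period length 6).
Convergents:
  p_0/q_0 = 45/1
  p_1/q_1 = 91/2
  p_2/q_2 = 318/7
  p_3/q_3 = 2317/51
  p_4/q_4 = 7269/160
  p_5/q_5 = 16855/371
q_4 = 160 ≤ 361 < 371 = q_5, so the answer is 7269/160.

7269/160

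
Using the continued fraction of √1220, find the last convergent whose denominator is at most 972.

√1220 = [34; 1, 12, 1, 68, …] (period length 4).
Convergents:
  p_0/q_0 = 34/1
  p_1/q_1 = 35/1
  p_2/q_2 = 454/13
  p_3/q_3 = 489/14
  p_4/q_4 = 33706/965
  p_5/q_5 = 34195/979
q_4 = 965 ≤ 972 < 979 = q_5, so the answer is 33706/965.

33706/965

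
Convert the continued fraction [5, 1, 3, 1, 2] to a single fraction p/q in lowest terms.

Fold from the inside: start with 2/1.
  1 + 1/2 = 3/2
  3 + 2/3 = 11/3
  1 + 3/11 = 14/11
  5 + 11/14 = 81/14

81/14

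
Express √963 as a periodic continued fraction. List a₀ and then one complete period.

[31; 31, 62]

a₀ = ⌊√963⌋ = 31.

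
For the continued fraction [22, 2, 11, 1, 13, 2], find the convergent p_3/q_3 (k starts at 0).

Using pₖ = aₖpₖ₋₁ + pₖ₋₂, qₖ = aₖqₖ₋₁ + qₖ₋₂ (with p₋₁=1, p₋₂=0, q₋₁=0, q₋₂=1):
  k=0: a=22, p=22, q=1
  k=1: a=2, p=45, q=2
  k=2: a=11, p=517, q=23
  k=3: a=1, p=562, q=25

562/25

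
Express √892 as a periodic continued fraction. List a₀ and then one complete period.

[29; 1, 6, 2, 14, 2, 6, 1, 58]

a₀ = ⌊√892⌋ = 29.
With m₀=0, d₀=1 and mₖ₊₁ = dₖaₖ − mₖ, dₖ₊₁ = (n − mₖ₊₁²)/dₖ, aₖ₊₁ = ⌊(a₀+mₖ₊₁)/dₖ₊₁⌋:
  k=1: m=29, d=51, a=1
  k=2: m=22, d=8, a=6
  k=3: m=26, d=27, a=2
  k=4: m=28, d=4, a=14
  k=5: m=28, d=27, a=2
  k=6: m=26, d=8, a=6
  k=7: m=22, d=51, a=1
  k=8: m=29, d=1, a=58
d=1 and a=2a₀=58 at k=8, so the next step gives (m, d) = (29, 51) again — its k=1 value — and the period has length 8.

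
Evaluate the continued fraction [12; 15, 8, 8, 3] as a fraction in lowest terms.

37043/3070

Fold from the inside: start with 3/1.
  8 + 1/3 = 25/3
  8 + 3/25 = 203/25
  15 + 25/203 = 3070/203
  12 + 203/3070 = 37043/3070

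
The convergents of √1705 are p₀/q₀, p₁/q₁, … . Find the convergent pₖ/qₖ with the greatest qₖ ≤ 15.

√1705 = [41; 3, 2, 3, 82, …] (period length 4).
Convergents:
  p_0/q_0 = 41/1
  p_1/q_1 = 124/3
  p_2/q_2 = 289/7
  p_3/q_3 = 991/24
q_2 = 7 ≤ 15 < 24 = q_3, so the answer is 289/7.

289/7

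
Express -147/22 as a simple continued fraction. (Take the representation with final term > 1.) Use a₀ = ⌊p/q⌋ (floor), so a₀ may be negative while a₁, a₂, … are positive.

-147 = -7×22 + 7
22 = 3×7 + 1
7 = 7×1 + 0  (stop)
So -147/22 = [-7; 3, 7].

[-7; 3, 7]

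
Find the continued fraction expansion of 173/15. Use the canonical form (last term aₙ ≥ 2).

173 = 11*15 + 8
15 = 1*8 + 7
8 = 1*7 + 1
7 = 7*1 + 0  (stop)
So 173/15 = [11; 1, 1, 7].

[11; 1, 1, 7]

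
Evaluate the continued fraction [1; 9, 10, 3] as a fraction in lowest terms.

313/282

Using pₖ = aₖpₖ₋₁ + pₖ₋₂ and qₖ = aₖqₖ₋₁ + qₖ₋₂:
  k=0: a=1, p=1, q=1
  k=1: a=9, p=10, q=9
  k=2: a=10, p=101, q=91
  k=3: a=3, p=313, q=282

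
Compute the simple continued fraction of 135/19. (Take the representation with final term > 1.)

135 = 7*19 + 2
19 = 9*2 + 1
2 = 2*1 + 0  (stop)
So 135/19 = [7; 9, 2].

[7; 9, 2]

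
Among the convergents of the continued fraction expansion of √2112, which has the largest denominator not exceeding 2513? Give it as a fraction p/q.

97198/2115

√2112 = [45; 1, 21, 1, 90, …] (period length 4).
Convergents:
  p_0/q_0 = 45/1
  p_1/q_1 = 46/1
  p_2/q_2 = 1011/22
  p_3/q_3 = 1057/23
  p_4/q_4 = 96141/2092
  p_5/q_5 = 97198/2115
  p_6/q_6 = 2137299/46507
q_5 = 2115 ≤ 2513 < 46507 = q_6, so the answer is 97198/2115.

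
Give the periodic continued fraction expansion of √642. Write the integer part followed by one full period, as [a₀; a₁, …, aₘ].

a₀ = ⌊√642⌋ = 25.
With m₀=0, d₀=1 and mₖ₊₁ = dₖaₖ − mₖ, dₖ₊₁ = (n − mₖ₊₁²)/dₖ, aₖ₊₁ = ⌊(a₀+mₖ₊₁)/dₖ₊₁⌋:
  k=1: m=25, d=17, a=2
  k=2: m=9, d=33, a=1
  k=3: m=24, d=2, a=24
  k=4: m=24, d=33, a=1
  k=5: m=9, d=17, a=2
  k=6: m=25, d=1, a=50
d=1 and a=2a₀=50 at k=6, so the next step gives (m, d) = (25, 17) again — its k=1 value — and the period has length 6.

[25; 2, 1, 24, 1, 2, 50]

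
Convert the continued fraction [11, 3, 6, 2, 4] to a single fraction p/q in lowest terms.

2071/183

Fold from the inside: start with 4/1.
  2 + 1/4 = 9/4
  6 + 4/9 = 58/9
  3 + 9/58 = 183/58
  11 + 58/183 = 2071/183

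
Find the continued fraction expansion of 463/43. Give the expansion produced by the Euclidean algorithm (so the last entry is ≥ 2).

[10; 1, 3, 3, 3]

463 = 10*43 + 33
43 = 1*33 + 10
33 = 3*10 + 3
10 = 3*3 + 1
3 = 3*1 + 0  (stop)
So 463/43 = [10; 1, 3, 3, 3].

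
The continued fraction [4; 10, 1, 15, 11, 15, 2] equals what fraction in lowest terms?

246983/60366

Using pₖ = aₖpₖ₋₁ + pₖ₋₂ and qₖ = aₖqₖ₋₁ + qₖ₋₂:
  k=0: a=4, p=4, q=1
  k=1: a=10, p=41, q=10
  k=2: a=1, p=45, q=11
  k=3: a=15, p=716, q=175
  k=4: a=11, p=7921, q=1936
  k=5: a=15, p=119531, q=29215
  k=6: a=2, p=246983, q=60366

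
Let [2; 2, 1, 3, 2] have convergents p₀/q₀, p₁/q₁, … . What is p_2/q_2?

7/3

Using pₖ = aₖpₖ₋₁ + pₖ₋₂, qₖ = aₖqₖ₋₁ + qₖ₋₂ (with p₋₁=1, p₋₂=0, q₋₁=0, q₋₂=1):
  k=0: a=2, p=2, q=1
  k=1: a=2, p=5, q=2
  k=2: a=1, p=7, q=3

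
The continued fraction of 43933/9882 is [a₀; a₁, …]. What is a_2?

4

43933 = 4·9882 + 4405   →  a_0 = 4
9882 = 2·4405 + 1072   →  a_1 = 2
4405 = 4·1072 + 117   →  a_2 = 4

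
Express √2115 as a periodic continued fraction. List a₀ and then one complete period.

a₀ = ⌊√2115⌋ = 45.
With m₀=0, d₀=1 and mₖ₊₁ = dₖaₖ − mₖ, dₖ₊₁ = (n − mₖ₊₁²)/dₖ, aₖ₊₁ = ⌊(a₀+mₖ₊₁)/dₖ₊₁⌋:
  k=1: m=45, d=90, a=1
  k=2: m=45, d=1, a=90
d=1 and a=2a₀=90 at k=2, so the next step gives (m, d) = (45, 90) again — its k=1 value — and the period has length 2.

[45; 1, 90]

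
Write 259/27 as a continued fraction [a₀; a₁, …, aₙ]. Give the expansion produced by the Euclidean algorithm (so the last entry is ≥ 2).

259 = 9×27 + 16
27 = 1×16 + 11
16 = 1×11 + 5
11 = 2×5 + 1
5 = 5×1 + 0  (stop)
So 259/27 = [9; 1, 1, 2, 5].

[9; 1, 1, 2, 5]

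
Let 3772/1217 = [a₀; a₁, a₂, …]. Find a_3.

3

3772 = 3·1217 + 121   →  a_0 = 3
1217 = 10·121 + 7   →  a_1 = 10
121 = 17·7 + 2   →  a_2 = 17
7 = 3·2 + 1   →  a_3 = 3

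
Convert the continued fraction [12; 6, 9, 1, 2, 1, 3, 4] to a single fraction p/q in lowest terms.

46247/3802

Fold from the inside: start with 4/1.
  3 + 1/4 = 13/4
  1 + 4/13 = 17/13
  2 + 13/17 = 47/17
  1 + 17/47 = 64/47
  9 + 47/64 = 623/64
  6 + 64/623 = 3802/623
  12 + 623/3802 = 46247/3802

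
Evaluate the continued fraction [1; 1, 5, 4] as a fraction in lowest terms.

Using pₖ = aₖpₖ₋₁ + pₖ₋₂ and qₖ = aₖqₖ₋₁ + qₖ₋₂:
  k=0: a=1, p=1, q=1
  k=1: a=1, p=2, q=1
  k=2: a=5, p=11, q=6
  k=3: a=4, p=46, q=25

46/25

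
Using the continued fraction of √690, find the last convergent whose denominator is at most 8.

√690 = [26; 3, 1, 2, 1, 3, 52, …] (period length 6).
Convergents:
  p_0/q_0 = 26/1
  p_1/q_1 = 79/3
  p_2/q_2 = 105/4
  p_3/q_3 = 289/11
q_2 = 4 ≤ 8 < 11 = q_3, so the answer is 105/4.

105/4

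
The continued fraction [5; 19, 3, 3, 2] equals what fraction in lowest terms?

Using pₖ = aₖpₖ₋₁ + pₖ₋₂ and qₖ = aₖqₖ₋₁ + qₖ₋₂:
  k=0: a=5, p=5, q=1
  k=1: a=19, p=96, q=19
  k=2: a=3, p=293, q=58
  k=3: a=3, p=975, q=193
  k=4: a=2, p=2243, q=444

2243/444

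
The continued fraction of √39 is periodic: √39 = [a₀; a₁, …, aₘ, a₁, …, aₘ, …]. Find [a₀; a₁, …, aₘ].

[6; 4, 12]

a₀ = ⌊√39⌋ = 6.
With m₀=0, d₀=1 and mₖ₊₁ = dₖaₖ − mₖ, dₖ₊₁ = (n − mₖ₊₁²)/dₖ, aₖ₊₁ = ⌊(a₀+mₖ₊₁)/dₖ₊₁⌋:
  k=1: m=6, d=3, a=4
  k=2: m=6, d=1, a=12
d=1 and a=2a₀=12 at k=2, so the next step gives (m, d) = (6, 3) again — its k=1 value — and the period has length 2.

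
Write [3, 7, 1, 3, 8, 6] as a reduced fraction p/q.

Using pₖ = aₖpₖ₋₁ + pₖ₋₂ and qₖ = aₖqₖ₋₁ + qₖ₋₂:
  k=0: a=3, p=3, q=1
  k=1: a=7, p=22, q=7
  k=2: a=1, p=25, q=8
  k=3: a=3, p=97, q=31
  k=4: a=8, p=801, q=256
  k=5: a=6, p=4903, q=1567

4903/1567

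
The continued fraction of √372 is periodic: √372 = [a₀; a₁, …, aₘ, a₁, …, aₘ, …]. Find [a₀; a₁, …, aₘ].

[19; 3, 2, 12, 2, 3, 38]

a₀ = ⌊√372⌋ = 19.
With m₀=0, d₀=1 and mₖ₊₁ = dₖaₖ − mₖ, dₖ₊₁ = (n − mₖ₊₁²)/dₖ, aₖ₊₁ = ⌊(a₀+mₖ₊₁)/dₖ₊₁⌋:
  k=1: m=19, d=11, a=3
  k=2: m=14, d=16, a=2
  k=3: m=18, d=3, a=12
  k=4: m=18, d=16, a=2
  k=5: m=14, d=11, a=3
  k=6: m=19, d=1, a=38
d=1 and a=2a₀=38 at k=6, so the next step gives (m, d) = (19, 11) again — its k=1 value — and the period has length 6.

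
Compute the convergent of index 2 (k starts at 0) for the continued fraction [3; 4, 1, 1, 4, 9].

16/5

Using pₖ = aₖpₖ₋₁ + pₖ₋₂, qₖ = aₖqₖ₋₁ + qₖ₋₂ (with p₋₁=1, p₋₂=0, q₋₁=0, q₋₂=1):
  k=0: a=3, p=3, q=1
  k=1: a=4, p=13, q=4
  k=2: a=1, p=16, q=5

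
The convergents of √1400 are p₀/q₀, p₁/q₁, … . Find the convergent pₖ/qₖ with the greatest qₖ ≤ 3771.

√1400 = [37; 2, 2, 2, 74, …] (period length 4).
Convergents:
  p_0/q_0 = 37/1
  p_1/q_1 = 75/2
  p_2/q_2 = 187/5
  p_3/q_3 = 449/12
  p_4/q_4 = 33413/893
  p_5/q_5 = 67275/1798
  p_6/q_6 = 167963/4489
q_5 = 1798 ≤ 3771 < 4489 = q_6, so the answer is 67275/1798.

67275/1798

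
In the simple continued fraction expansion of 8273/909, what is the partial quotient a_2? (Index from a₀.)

1

8273 = 9·909 + 92   →  a_0 = 9
909 = 9·92 + 81   →  a_1 = 9
92 = 1·81 + 11   →  a_2 = 1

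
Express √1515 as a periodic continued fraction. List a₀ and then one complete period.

a₀ = ⌊√1515⌋ = 38.
With m₀=0, d₀=1 and mₖ₊₁ = dₖaₖ − mₖ, dₖ₊₁ = (n − mₖ₊₁²)/dₖ, aₖ₊₁ = ⌊(a₀+mₖ₊₁)/dₖ₊₁⌋:
  k=1: m=38, d=71, a=1
  k=2: m=33, d=6, a=11
  k=3: m=33, d=71, a=1
  k=4: m=38, d=1, a=76
d=1 and a=2a₀=76 at k=4, so the next step gives (m, d) = (38, 71) again — its k=1 value — and the period has length 4.

[38; 1, 11, 1, 76]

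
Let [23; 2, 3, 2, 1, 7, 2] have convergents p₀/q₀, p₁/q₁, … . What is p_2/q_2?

164/7

Using pₖ = aₖpₖ₋₁ + pₖ₋₂, qₖ = aₖqₖ₋₁ + qₖ₋₂ (with p₋₁=1, p₋₂=0, q₋₁=0, q₋₂=1):
  k=0: a=23, p=23, q=1
  k=1: a=2, p=47, q=2
  k=2: a=3, p=164, q=7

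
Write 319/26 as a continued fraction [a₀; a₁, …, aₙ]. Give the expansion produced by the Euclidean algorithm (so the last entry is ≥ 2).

319 = 12·26 + 7
26 = 3·7 + 5
7 = 1·5 + 2
5 = 2·2 + 1
2 = 2·1 + 0  (stop)
So 319/26 = [12; 3, 1, 2, 2].

[12; 3, 1, 2, 2]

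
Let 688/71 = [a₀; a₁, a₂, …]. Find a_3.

4

688 = 9·71 + 49   →  a_0 = 9
71 = 1·49 + 22   →  a_1 = 1
49 = 2·22 + 5   →  a_2 = 2
22 = 4·5 + 2   →  a_3 = 4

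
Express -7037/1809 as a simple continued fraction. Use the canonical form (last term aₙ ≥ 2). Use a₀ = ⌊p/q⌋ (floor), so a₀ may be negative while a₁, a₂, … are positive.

-7037 = -4×1809 + 199
1809 = 9×199 + 18
199 = 11×18 + 1
18 = 18×1 + 0  (stop)
So -7037/1809 = [-4; 9, 11, 18].

[-4; 9, 11, 18]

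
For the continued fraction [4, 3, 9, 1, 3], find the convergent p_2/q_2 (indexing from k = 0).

121/28

Using pₖ = aₖpₖ₋₁ + pₖ₋₂, qₖ = aₖqₖ₋₁ + qₖ₋₂ (with p₋₁=1, p₋₂=0, q₋₁=0, q₋₂=1):
  k=0: a=4, p=4, q=1
  k=1: a=3, p=13, q=3
  k=2: a=9, p=121, q=28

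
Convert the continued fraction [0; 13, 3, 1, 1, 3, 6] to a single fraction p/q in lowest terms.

157/2085

Fold from the inside: start with 6/1.
  3 + 1/6 = 19/6
  1 + 6/19 = 25/19
  1 + 19/25 = 44/25
  3 + 25/44 = 157/44
  13 + 44/157 = 2085/157
  0 + 157/2085 = 157/2085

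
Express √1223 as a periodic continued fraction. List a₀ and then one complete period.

[34; 1, 33, 1, 68]

a₀ = ⌊√1223⌋ = 34.
With m₀=0, d₀=1 and mₖ₊₁ = dₖaₖ − mₖ, dₖ₊₁ = (n − mₖ₊₁²)/dₖ, aₖ₊₁ = ⌊(a₀+mₖ₊₁)/dₖ₊₁⌋:
  k=1: m=34, d=67, a=1
  k=2: m=33, d=2, a=33
  k=3: m=33, d=67, a=1
  k=4: m=34, d=1, a=68
d=1 and a=2a₀=68 at k=4, so the next step gives (m, d) = (34, 67) again — its k=1 value — and the period has length 4.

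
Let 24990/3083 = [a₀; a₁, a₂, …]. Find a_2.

24990 = 8·3083 + 326   →  a_0 = 8
3083 = 9·326 + 149   →  a_1 = 9
326 = 2·149 + 28   →  a_2 = 2

2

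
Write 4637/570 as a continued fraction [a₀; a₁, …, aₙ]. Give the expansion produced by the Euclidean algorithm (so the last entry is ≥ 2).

[8; 7, 2, 2, 15]

4637 = 8×570 + 77
570 = 7×77 + 31
77 = 2×31 + 15
31 = 2×15 + 1
15 = 15×1 + 0  (stop)
So 4637/570 = [8; 7, 2, 2, 15].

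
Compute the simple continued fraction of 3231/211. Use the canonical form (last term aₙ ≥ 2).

[15; 3, 5, 13]

3231 = 15·211 + 66
211 = 3·66 + 13
66 = 5·13 + 1
13 = 13·1 + 0  (stop)
So 3231/211 = [15; 3, 5, 13].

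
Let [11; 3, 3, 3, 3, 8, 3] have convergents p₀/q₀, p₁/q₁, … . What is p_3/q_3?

373/33

Using pₖ = aₖpₖ₋₁ + pₖ₋₂, qₖ = aₖqₖ₋₁ + qₖ₋₂ (with p₋₁=1, p₋₂=0, q₋₁=0, q₋₂=1):
  k=0: a=11, p=11, q=1
  k=1: a=3, p=34, q=3
  k=2: a=3, p=113, q=10
  k=3: a=3, p=373, q=33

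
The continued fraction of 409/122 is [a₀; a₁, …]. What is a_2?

409 = 3·122 + 43   →  a_0 = 3
122 = 2·43 + 36   →  a_1 = 2
43 = 1·36 + 7   →  a_2 = 1

1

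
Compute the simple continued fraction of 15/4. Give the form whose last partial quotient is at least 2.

[3; 1, 3]

15 = 3·4 + 3
4 = 1·3 + 1
3 = 3·1 + 0  (stop)
So 15/4 = [3; 1, 3].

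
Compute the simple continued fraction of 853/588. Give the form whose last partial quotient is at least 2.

853 = 1×588 + 265
588 = 2×265 + 58
265 = 4×58 + 33
58 = 1×33 + 25
33 = 1×25 + 8
25 = 3×8 + 1
8 = 8×1 + 0  (stop)
So 853/588 = [1; 2, 4, 1, 1, 3, 8].

[1; 2, 4, 1, 1, 3, 8]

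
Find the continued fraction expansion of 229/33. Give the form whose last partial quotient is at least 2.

[6; 1, 15, 2]

229 = 6·33 + 31
33 = 1·31 + 2
31 = 15·2 + 1
2 = 2·1 + 0  (stop)
So 229/33 = [6; 1, 15, 2].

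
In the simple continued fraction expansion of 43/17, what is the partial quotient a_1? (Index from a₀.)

43 = 2·17 + 9   →  a_0 = 2
17 = 1·9 + 8   →  a_1 = 1

1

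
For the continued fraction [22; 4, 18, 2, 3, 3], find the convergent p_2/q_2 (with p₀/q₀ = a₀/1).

1624/73

Using pₖ = aₖpₖ₋₁ + pₖ₋₂, qₖ = aₖqₖ₋₁ + qₖ₋₂ (with p₋₁=1, p₋₂=0, q₋₁=0, q₋₂=1):
  k=0: a=22, p=22, q=1
  k=1: a=4, p=89, q=4
  k=2: a=18, p=1624, q=73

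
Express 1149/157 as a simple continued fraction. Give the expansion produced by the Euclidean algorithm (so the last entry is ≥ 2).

[7; 3, 7, 7]

1149 = 7·157 + 50
157 = 3·50 + 7
50 = 7·7 + 1
7 = 7·1 + 0  (stop)
So 1149/157 = [7; 3, 7, 7].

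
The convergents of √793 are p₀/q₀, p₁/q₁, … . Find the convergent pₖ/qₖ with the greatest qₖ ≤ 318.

4393/156

√793 = [28; 6, 4, 6, 56, …] (period length 4).
Convergents:
  p_0/q_0 = 28/1
  p_1/q_1 = 169/6
  p_2/q_2 = 704/25
  p_3/q_3 = 4393/156
  p_4/q_4 = 246712/8761
q_3 = 156 ≤ 318 < 8761 = q_4, so the answer is 4393/156.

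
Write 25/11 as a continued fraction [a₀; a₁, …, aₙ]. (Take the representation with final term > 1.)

[2; 3, 1, 2]

25 = 2×11 + 3
11 = 3×3 + 2
3 = 1×2 + 1
2 = 2×1 + 0  (stop)
So 25/11 = [2; 3, 1, 2].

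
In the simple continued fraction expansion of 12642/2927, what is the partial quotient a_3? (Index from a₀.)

2

12642 = 4·2927 + 934   →  a_0 = 4
2927 = 3·934 + 125   →  a_1 = 3
934 = 7·125 + 59   →  a_2 = 7
125 = 2·59 + 7   →  a_3 = 2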